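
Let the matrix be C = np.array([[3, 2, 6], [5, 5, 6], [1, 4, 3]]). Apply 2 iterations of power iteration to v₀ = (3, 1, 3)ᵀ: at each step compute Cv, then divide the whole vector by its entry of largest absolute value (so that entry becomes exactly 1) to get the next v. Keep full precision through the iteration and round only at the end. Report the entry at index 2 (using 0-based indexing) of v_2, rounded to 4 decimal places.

Cv0 = (29.00000, 38.00000, 16.00000); divide by 38.00000 → v1 = (0.76316, 1.00000, 0.42105)
Cv1 = (6.81579, 11.34211, 6.02632); divide by 11.34211 → v2 = (0.60093, 1.00000, 0.53132)
Requested entry of v2: 229/431 = 0.5313

0.5313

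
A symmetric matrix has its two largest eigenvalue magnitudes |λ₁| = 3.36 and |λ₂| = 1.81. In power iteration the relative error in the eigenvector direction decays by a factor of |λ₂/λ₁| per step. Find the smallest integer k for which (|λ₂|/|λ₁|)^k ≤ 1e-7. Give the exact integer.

27

|λ₂/λ₁| = 1.81/3.36 = 0.53869
Need k ≥ ln(1e-7) / ln(0.53869) = -16.1181 / -0.6186 ≈ 26.055
Smallest integer k satisfying the bound: 27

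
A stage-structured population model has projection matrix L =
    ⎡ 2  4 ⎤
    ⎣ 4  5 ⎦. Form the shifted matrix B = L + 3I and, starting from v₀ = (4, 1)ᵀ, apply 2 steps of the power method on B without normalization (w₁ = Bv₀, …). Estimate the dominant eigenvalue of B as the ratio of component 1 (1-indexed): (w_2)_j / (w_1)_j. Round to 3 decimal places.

μ ≈ 9.000

B = L + 3I has rows (5, 4); (4, 8)
w1 = Bv₀ = (24, 24)
w2 = Bw1 = (216, 288)
Ratio: 216/24 = 9.000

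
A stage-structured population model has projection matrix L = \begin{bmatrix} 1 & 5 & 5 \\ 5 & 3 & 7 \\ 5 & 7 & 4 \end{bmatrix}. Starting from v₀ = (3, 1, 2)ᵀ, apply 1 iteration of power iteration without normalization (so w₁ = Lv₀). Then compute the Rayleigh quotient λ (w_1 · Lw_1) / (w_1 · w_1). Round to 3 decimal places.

14.055

w1 = Lv₀ = (18, 32, 30)
Lw1 = (328, 396, 434)
w1·Lw1 = 18·328 + 32·396 + 30·434 = 31596; w1·w1 = 18·18 + 32·32 + 30·30 = 2248
λ ≈ 31596/2248 = 14.055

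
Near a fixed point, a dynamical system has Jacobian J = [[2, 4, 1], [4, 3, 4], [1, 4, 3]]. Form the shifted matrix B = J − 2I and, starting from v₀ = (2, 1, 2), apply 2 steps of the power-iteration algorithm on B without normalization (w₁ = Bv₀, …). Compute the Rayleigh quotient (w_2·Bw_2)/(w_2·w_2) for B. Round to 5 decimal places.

6.55051

B = J − 2I has rows (0, 4, 1); (4, 1, 4); (1, 4, 1)
w1 = Bv₀ = (0·2 + 4·1 + 1·2; 4·2 + 1·1 + 4·2; 1·2 + 4·1 + 1·2) = (6, 17, 8)
w2 = Bw1 = (0·6 + 4·17 + 1·8; 4·6 + 1·17 + 4·8; 1·6 + 4·17 + 1·8) = (76, 73, 82)
Bw2 = (374, 705, 450)
w2·Bw2 = 116789; w2·w2 = 17829; μ ≈ 116789/17829 = 6.55051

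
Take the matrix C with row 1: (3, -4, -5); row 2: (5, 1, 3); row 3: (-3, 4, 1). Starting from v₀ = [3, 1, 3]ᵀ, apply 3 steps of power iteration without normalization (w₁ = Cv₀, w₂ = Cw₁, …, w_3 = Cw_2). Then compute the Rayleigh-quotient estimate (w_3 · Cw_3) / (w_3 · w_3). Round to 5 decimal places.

λ ≈ 4.82220

w1 = Cv₀ = (3·3 + (-4)·1 + (-5)·3; 5·3 + 1·1 + 3·3; (-3)·3 + 4·1 + 1·3) = (-10, 25, -2)
w2 = Cw1 = (3·(-10) + (-4)·25 + (-5)·(-2); 5·(-10) + 1·25 + 3·(-2); (-3)·(-10) + 4·25 + 1·(-2)) = (-120, -31, 128)
w3 = Cw2 = (-876, -247, 364)
Cw3 = (-3460, -3535, 2004)
w3·Cw3 = (-876)·(-3460) + (-247)·(-3535) + 364·2004 = 4633561; w3·w3 = (-876)·(-876) + (-247)·(-247) + 364·364 = 960881
λ ≈ 4633561/960881 = 4.82220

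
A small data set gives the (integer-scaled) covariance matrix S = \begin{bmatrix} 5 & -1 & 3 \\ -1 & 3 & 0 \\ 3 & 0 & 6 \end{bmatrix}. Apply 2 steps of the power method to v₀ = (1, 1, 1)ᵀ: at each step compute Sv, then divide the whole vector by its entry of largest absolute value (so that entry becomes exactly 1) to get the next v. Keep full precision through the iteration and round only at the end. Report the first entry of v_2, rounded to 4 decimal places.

Sv0 = (7.00000, 2.00000, 9.00000); divide by 9.00000 → v1 = (0.77778, 0.22222, 1.00000)
Sv1 = (6.66667, -0.11111, 8.33333); divide by 8.33333 → v2 = (0.80000, -0.01333, 1.00000)
Requested entry of v2: 60/75 = 0.8000

0.8000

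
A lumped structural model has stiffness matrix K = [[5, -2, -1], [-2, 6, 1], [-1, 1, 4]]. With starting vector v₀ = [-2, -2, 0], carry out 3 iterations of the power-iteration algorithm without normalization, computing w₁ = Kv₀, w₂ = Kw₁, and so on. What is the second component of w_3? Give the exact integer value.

w1 = Kv₀ = (5·(-2) + (-2)·(-2) + (-1)·0; (-2)·(-2) + 6·(-2) + 1·0; (-1)·(-2) + 1·(-2) + 4·0) = (-6, -8, 0)
w2 = Kw1 = (5·(-6) + (-2)·(-8) + (-1)·0; (-2)·(-6) + 6·(-8) + 1·0; (-1)·(-6) + 1·(-8) + 4·0) = (-14, -36, -2)
w3 = Kw2 = (4, -190, -30)
The requested component of w3 is -190.

-190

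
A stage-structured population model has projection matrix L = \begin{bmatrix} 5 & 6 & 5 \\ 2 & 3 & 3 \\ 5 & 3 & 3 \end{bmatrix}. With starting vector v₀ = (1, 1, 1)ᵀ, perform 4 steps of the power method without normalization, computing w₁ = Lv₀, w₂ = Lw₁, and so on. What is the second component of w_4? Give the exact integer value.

12179

w1 = Lv₀ = (5·1 + 6·1 + 5·1; 2·1 + 3·1 + 3·1; 5·1 + 3·1 + 3·1) = (16, 8, 11)
w2 = Lw1 = (5·16 + 6·8 + 5·11; 2·16 + 3·8 + 3·11; 5·16 + 3·8 + 3·11) = (183, 89, 137)
w3 = Lw2 = (2134, 1044, 1593)
w4 = Lw3 = (24899, 12179, 18581)
The requested component of w4 is 12179.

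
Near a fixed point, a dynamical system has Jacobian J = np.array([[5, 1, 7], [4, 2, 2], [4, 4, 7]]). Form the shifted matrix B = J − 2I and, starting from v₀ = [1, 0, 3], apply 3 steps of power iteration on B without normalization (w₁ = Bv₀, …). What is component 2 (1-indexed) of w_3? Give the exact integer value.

1322

B = J − 2I has rows (3, 1, 7); (4, 0, 2); (4, 4, 5)
w1 = Bv₀ = (3·1 + 1·0 + 7·3; 4·1 + 0·0 + 2·3; 4·1 + 4·0 + 5·3) = (24, 10, 19)
w2 = Bw1 = (3·24 + 1·10 + 7·19; 4·24 + 0·10 + 2·19; 4·24 + 4·10 + 5·19) = (215, 134, 231)
w3 = Bw2 = (2396, 1322, 2551)
Requested component of w3: 1322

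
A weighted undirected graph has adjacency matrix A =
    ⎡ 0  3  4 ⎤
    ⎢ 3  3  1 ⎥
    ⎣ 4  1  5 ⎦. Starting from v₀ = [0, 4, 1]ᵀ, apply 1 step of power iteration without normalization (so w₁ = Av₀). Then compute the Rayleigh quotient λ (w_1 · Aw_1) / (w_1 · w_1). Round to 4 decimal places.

λ ≈ 7.0079

w1 = Av₀ = (16, 13, 9)
Aw1 = (75, 96, 122)
w1·Aw1 = 16·75 + 13·96 + 9·122 = 3546; w1·w1 = 16·16 + 13·13 + 9·9 = 506
λ ≈ 3546/506 = 7.0079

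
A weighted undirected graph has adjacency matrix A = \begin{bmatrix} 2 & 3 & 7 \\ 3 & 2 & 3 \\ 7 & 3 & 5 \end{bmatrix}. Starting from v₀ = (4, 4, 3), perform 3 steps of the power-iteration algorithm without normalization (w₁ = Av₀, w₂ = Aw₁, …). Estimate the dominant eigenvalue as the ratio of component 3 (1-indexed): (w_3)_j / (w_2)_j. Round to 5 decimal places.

w1 = Av₀ = (41, 29, 55)
w2 = Aw1 = (554, 346, 649)
w3 = Aw2 = (6689, 4301, 8161)
Ratio at component: 8161 / 649 = 12.57473

12.57473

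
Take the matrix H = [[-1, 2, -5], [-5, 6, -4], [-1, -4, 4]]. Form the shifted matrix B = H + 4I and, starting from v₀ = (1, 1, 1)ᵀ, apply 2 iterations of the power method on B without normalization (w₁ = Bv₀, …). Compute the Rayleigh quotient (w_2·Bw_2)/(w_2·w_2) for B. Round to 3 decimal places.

B = H + 4I has rows (3, 2, -5); (-5, 10, -4); (-1, -4, 8)
w1 = Bv₀ = (3·1 + 2·1 + (-5)·1; (-5)·1 + 10·1 + (-4)·1; (-1)·1 + (-4)·1 + 8·1) = (0, 1, 3)
w2 = Bw1 = (3·0 + 2·1 + (-5)·3; (-5)·0 + 10·1 + (-4)·3; (-1)·0 + (-4)·1 + 8·3) = (-13, -2, 20)
Bw2 = (-143, -35, 181)
w2·Bw2 = 5549; w2·w2 = 573; μ ≈ 5549/573 = 9.684

9.684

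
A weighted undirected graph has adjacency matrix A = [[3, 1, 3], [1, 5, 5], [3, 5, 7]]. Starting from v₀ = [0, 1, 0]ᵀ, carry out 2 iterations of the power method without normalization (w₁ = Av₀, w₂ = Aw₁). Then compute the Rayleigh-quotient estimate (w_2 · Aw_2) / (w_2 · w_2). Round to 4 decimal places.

λ ≈ 12.0503

w1 = Av₀ = (1, 5, 5)
w2 = Aw1 = (23, 51, 63)
Aw2 = (309, 593, 765)
w2·Aw2 = 23·309 + 51·593 + 63·765 = 85545; w2·w2 = 23·23 + 51·51 + 63·63 = 7099
λ ≈ 85545/7099 = 12.0503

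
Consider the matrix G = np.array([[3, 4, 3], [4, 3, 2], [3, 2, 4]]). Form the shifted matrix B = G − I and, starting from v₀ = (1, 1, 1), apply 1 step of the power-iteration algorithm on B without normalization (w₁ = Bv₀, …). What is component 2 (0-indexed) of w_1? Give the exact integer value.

8

B = G − I has rows (2, 4, 3); (4, 2, 2); (3, 2, 3)
w1 = Bv₀ = (9, 8, 8)
Requested component of w1: 8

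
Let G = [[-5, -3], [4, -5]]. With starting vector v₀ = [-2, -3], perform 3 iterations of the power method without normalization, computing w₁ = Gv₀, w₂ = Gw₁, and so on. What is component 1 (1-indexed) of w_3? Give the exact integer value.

457

w1 = Gv₀ = (19, 7)
w2 = Gw1 = (-116, 41)
w3 = Gw2 = (457, -669)
The requested component of w3 is 457.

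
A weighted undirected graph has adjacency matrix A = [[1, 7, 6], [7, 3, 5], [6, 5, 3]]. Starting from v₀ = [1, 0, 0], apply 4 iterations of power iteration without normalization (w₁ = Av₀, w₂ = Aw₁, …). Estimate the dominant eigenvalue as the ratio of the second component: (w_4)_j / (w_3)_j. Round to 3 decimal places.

λ ≈ 13.119

w1 = Av₀ = (1·1 + 7·0 + 6·0; 7·1 + 3·0 + 5·0; 6·1 + 5·0 + 3·0) = (1, 7, 6)
w2 = Aw1 = (1·1 + 7·7 + 6·6; 7·1 + 3·7 + 5·6; 6·1 + 5·7 + 3·6) = (86, 58, 59)
w3 = Aw2 = (846, 1071, 983)
w4 = Aw3 = (14241, 14050, 13380)
Ratio at component: 14050 / 1071 = 13.119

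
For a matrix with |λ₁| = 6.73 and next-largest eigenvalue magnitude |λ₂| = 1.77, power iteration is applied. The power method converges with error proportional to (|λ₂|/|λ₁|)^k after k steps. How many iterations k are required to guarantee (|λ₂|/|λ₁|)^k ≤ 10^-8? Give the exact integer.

14

|λ₂/λ₁| = 1.77/6.73 = 0.26300
Need k ≥ ln(10^-8) / ln(0.26300) = -18.4207 / -1.3356 ≈ 13.792
Smallest integer k satisfying the bound: 14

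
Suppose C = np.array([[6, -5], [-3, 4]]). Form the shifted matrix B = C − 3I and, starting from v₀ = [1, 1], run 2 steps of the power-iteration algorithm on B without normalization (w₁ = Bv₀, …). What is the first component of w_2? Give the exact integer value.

4

B = C − 3I has rows (3, -5); (-3, 1)
w1 = Bv₀ = (3·1 + (-5)·1; (-3)·1 + 1·1) = (-2, -2)
w2 = Bw1 = (3·(-2) + (-5)·(-2); (-3)·(-2) + 1·(-2)) = (4, 4)
Requested component of w2: 4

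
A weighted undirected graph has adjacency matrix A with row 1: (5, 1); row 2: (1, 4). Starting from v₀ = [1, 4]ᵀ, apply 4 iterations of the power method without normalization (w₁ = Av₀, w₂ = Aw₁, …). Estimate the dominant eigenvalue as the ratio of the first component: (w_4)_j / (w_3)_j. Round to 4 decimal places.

w1 = Av₀ = (9, 17)
w2 = Aw1 = (62, 77)
w3 = Aw2 = (387, 370)
w4 = Aw3 = (2305, 1867)
Ratio at component: 2305 / 387 = 5.9561

λ ≈ 5.9561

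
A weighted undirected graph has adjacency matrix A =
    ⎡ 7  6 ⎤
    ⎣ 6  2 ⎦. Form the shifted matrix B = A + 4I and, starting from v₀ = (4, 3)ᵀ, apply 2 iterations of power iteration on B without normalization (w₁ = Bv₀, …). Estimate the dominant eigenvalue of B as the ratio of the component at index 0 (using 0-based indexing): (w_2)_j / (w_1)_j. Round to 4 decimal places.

B = A + 4I has rows (11, 6); (6, 6)
w1 = Bv₀ = (62, 42)
w2 = Bw1 = (934, 624)
Ratio: 934/62 = 15.0645

μ ≈ 15.0645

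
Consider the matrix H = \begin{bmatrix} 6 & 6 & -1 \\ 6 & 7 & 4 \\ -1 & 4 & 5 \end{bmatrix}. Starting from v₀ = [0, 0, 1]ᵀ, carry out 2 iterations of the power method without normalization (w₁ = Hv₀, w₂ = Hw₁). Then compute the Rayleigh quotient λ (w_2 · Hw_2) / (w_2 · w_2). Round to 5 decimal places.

11.29402

w1 = Hv₀ = (6·0 + 6·0 + (-1)·1; 6·0 + 7·0 + 4·1; (-1)·0 + 4·0 + 5·1) = (-1, 4, 5)
w2 = Hw1 = (6·(-1) + 6·4 + (-1)·5; 6·(-1) + 7·4 + 4·5; (-1)·(-1) + 4·4 + 5·5) = (13, 42, 42)
Hw2 = (288, 540, 365)
w2·Hw2 = 13·288 + 42·540 + 42·365 = 41754; w2·w2 = 13·13 + 42·42 + 42·42 = 3697
λ ≈ 41754/3697 = 11.29402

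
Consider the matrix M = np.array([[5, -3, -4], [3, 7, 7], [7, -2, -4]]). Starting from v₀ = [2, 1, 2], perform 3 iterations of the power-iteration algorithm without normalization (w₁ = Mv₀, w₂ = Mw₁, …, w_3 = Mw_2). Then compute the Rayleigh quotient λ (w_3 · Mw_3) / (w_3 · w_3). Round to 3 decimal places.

w1 = Mv₀ = (-1, 27, 4)
w2 = Mw1 = (-102, 214, -77)
w3 = Mw2 = (-844, 653, -834)
Mw3 = (-2843, -3799, -3878)
w3·Mw3 = (-844)·(-2843) + 653·(-3799) + (-834)·(-3878) = 3152997; w3·w3 = (-844)·(-844) + 653·653 + (-834)·(-834) = 1834301
λ ≈ 3152997/1834301 = 1.719

1.719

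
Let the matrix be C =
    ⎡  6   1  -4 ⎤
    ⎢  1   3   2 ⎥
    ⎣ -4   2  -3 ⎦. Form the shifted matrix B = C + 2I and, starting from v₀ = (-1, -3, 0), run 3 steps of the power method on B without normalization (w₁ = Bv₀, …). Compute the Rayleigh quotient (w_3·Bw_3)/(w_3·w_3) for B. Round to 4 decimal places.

B = C + 2I has rows (8, 1, -4); (1, 5, 2); (-4, 2, -1)
w1 = Bv₀ = (-11, -16, -2)
w2 = Bw1 = (-96, -95, 14)
w3 = Bw2 = (-919, -543, 180)
Bw3 = (-8615, -3274, 2410)
w3·Bw3 = 10128767; w3·w3 = 1171810; μ ≈ 10128767/1171810 = 8.6437

μ ≈ 8.6437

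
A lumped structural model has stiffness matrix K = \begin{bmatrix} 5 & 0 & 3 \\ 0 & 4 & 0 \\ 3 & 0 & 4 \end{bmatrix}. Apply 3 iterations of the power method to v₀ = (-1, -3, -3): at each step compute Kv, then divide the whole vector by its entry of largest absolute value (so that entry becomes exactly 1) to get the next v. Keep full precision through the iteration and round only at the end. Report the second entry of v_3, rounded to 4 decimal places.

Kv0 = (-14.00000, -12.00000, -15.00000); divide by -15.00000 → v1 = (0.93333, 0.80000, 1.00000)
Kv1 = (7.66667, 3.20000, 6.80000); divide by 7.66667 → v2 = (1.00000, 0.41739, 0.88696)
Kv2 = (7.66087, 1.66957, 6.54783); divide by 7.66087 → v3 = (1.00000, 0.21793, 0.85471)
Requested entry of v3: -192/-881 = 0.2179

0.2179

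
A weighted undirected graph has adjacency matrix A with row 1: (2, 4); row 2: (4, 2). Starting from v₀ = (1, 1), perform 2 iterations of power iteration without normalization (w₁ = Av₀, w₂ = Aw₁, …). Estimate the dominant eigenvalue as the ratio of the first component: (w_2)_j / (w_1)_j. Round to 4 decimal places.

w1 = Av₀ = (6, 6)
w2 = Aw1 = (36, 36)
Ratio at component: 36 / 6 = 6.0000

6.0000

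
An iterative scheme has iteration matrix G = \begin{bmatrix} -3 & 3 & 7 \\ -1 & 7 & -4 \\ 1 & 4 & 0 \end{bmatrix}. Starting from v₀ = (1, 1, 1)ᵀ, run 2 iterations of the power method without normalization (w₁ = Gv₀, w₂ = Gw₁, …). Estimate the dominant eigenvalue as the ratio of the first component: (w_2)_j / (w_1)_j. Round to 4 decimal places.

w1 = Gv₀ = ((-3)·1 + 3·1 + 7·1; (-1)·1 + 7·1 + (-4)·1; 1·1 + 4·1 + 0·1) = (7, 2, 5)
w2 = Gw1 = ((-3)·7 + 3·2 + 7·5; (-1)·7 + 7·2 + (-4)·5; 1·7 + 4·2 + 0·5) = (20, -13, 15)
Ratio at component: 20 / 7 = 2.8571

2.8571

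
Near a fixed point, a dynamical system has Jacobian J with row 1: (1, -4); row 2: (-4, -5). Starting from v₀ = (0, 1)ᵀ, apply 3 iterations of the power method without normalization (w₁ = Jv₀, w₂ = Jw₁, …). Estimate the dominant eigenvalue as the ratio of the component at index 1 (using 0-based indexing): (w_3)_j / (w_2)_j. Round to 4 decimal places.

w1 = Jv₀ = (1·0 + (-4)·1; (-4)·0 + (-5)·1) = (-4, -5)
w2 = Jw1 = (1·(-4) + (-4)·(-5); (-4)·(-4) + (-5)·(-5)) = (16, 41)
w3 = Jw2 = (-148, -269)
Ratio at component: -269 / 41 = -6.5610

-6.5610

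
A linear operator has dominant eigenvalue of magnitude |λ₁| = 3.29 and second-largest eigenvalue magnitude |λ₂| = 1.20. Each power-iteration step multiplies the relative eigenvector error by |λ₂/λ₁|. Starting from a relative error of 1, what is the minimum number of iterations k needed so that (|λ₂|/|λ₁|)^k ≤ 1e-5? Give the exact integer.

|λ₂/λ₁| = 1.20/3.29 = 0.36474
Need k ≥ ln(1e-5) / ln(0.36474) = -11.5129 / -1.0086 ≈ 11.415
Smallest integer k satisfying the bound: 12

12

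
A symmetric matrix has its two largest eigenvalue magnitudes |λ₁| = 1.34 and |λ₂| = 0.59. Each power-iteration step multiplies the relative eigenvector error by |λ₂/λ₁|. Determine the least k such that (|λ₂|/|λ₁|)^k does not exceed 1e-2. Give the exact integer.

6

|λ₂/λ₁| = 0.59/1.34 = 0.44030
Need k ≥ ln(1e-2) / ln(0.44030) = -4.6052 / -0.8203 ≈ 5.614
Smallest integer k satisfying the bound: 6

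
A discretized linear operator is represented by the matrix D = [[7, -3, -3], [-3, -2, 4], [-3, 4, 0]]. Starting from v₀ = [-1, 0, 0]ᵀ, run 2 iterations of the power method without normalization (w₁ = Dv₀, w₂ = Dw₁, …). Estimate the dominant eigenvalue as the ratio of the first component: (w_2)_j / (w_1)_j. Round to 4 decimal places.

w1 = Dv₀ = (7·(-1) + (-3)·0 + (-3)·0; (-3)·(-1) + (-2)·0 + 4·0; (-3)·(-1) + 4·0 + 0·0) = (-7, 3, 3)
w2 = Dw1 = (7·(-7) + (-3)·3 + (-3)·3; (-3)·(-7) + (-2)·3 + 4·3; (-3)·(-7) + 4·3 + 0·3) = (-67, 27, 33)
Ratio at component: -67 / -7 = 9.5714

9.5714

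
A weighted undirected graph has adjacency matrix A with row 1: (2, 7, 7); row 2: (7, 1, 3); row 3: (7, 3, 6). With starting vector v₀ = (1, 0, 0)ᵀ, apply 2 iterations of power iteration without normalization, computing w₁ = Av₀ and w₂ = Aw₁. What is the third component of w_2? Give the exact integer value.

w1 = Av₀ = (2, 7, 7)
w2 = Aw1 = (102, 42, 77)
The requested component of w2 is 77.

77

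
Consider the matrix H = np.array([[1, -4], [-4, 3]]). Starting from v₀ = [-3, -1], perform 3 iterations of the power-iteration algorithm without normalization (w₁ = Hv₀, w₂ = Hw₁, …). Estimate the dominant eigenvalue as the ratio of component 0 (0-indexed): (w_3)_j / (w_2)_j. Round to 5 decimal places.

λ ≈ 3.62857

w1 = Hv₀ = (1·(-3) + (-4)·(-1); (-4)·(-3) + 3·(-1)) = (1, 9)
w2 = Hw1 = (1·1 + (-4)·9; (-4)·1 + 3·9) = (-35, 23)
w3 = Hw2 = (-127, 209)
Ratio at component: -127 / -35 = 3.62857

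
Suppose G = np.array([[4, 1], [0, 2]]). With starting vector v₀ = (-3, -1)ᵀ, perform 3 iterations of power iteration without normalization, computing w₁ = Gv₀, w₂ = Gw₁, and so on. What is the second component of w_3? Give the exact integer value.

w1 = Gv₀ = (-13, -2)
w2 = Gw1 = (-54, -4)
w3 = Gw2 = (-220, -8)
The requested component of w3 is -8.

-8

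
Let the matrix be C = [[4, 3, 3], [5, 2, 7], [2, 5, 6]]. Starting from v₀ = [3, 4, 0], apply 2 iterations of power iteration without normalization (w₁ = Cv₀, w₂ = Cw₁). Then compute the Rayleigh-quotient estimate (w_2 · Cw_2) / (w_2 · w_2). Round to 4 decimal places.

w1 = Cv₀ = (24, 23, 26)
w2 = Cw1 = (243, 348, 319)
Cw2 = (2973, 4144, 4140)
w2·Cw2 = 243·2973 + 348·4144 + 319·4140 = 3485211; w2·w2 = 243·243 + 348·348 + 319·319 = 281914
λ ≈ 3485211/281914 = 12.3627

12.3627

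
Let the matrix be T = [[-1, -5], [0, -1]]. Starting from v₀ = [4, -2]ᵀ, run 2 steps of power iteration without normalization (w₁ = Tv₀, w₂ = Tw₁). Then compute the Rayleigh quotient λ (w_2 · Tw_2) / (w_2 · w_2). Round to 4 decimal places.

w1 = Tv₀ = ((-1)·4 + (-5)·(-2); 0·4 + (-1)·(-2)) = (6, 2)
w2 = Tw1 = ((-1)·6 + (-5)·2; 0·6 + (-1)·2) = (-16, -2)
Tw2 = (26, 2)
w2·Tw2 = (-16)·26 + (-2)·2 = -420; w2·w2 = (-16)·(-16) + (-2)·(-2) = 260
λ ≈ -420/260 = -1.6154

-1.6154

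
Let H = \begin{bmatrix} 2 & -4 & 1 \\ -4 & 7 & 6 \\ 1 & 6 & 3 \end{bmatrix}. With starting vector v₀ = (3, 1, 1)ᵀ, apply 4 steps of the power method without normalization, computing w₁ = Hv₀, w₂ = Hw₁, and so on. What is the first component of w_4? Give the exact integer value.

w1 = Hv₀ = (2·3 + (-4)·1 + 1·1; (-4)·3 + 7·1 + 6·1; 1·3 + 6·1 + 3·1) = (3, 1, 12)
w2 = Hw1 = (2·3 + (-4)·1 + 1·12; (-4)·3 + 7·1 + 6·12; 1·3 + 6·1 + 3·12) = (14, 67, 45)
w3 = Hw2 = (-195, 683, 551)
w4 = Hw3 = (-2571, 8867, 5556)
The requested component of w4 is -2571.

-2571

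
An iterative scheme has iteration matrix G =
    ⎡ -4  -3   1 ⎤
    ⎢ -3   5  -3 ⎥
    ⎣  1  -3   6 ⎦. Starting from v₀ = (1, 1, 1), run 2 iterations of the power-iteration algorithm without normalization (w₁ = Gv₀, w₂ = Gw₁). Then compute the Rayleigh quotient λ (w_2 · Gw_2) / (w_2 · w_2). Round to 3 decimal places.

λ ≈ -0.145

w1 = Gv₀ = ((-4)·1 + (-3)·1 + 1·1; (-3)·1 + 5·1 + (-3)·1; 1·1 + (-3)·1 + 6·1) = (-6, -1, 4)
w2 = Gw1 = ((-4)·(-6) + (-3)·(-1) + 1·4; (-3)·(-6) + 5·(-1) + (-3)·4; 1·(-6) + (-3)·(-1) + 6·4) = (31, 1, 21)
Gw2 = (-106, -151, 154)
w2·Gw2 = 31·(-106) + 1·(-151) + 21·154 = -203; w2·w2 = 31·31 + 1·1 + 21·21 = 1403
λ ≈ -203/1403 = -0.145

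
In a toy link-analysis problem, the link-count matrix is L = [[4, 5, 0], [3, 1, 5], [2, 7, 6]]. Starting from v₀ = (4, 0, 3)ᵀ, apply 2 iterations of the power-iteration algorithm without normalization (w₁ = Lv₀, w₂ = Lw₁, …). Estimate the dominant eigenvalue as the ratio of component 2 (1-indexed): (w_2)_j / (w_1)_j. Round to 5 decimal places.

w1 = Lv₀ = (4·4 + 5·0 + 0·3; 3·4 + 1·0 + 5·3; 2·4 + 7·0 + 6·3) = (16, 27, 26)
w2 = Lw1 = (4·16 + 5·27 + 0·26; 3·16 + 1·27 + 5·26; 2·16 + 7·27 + 6·26) = (199, 205, 377)
Ratio at component: 205 / 27 = 7.59259

7.59259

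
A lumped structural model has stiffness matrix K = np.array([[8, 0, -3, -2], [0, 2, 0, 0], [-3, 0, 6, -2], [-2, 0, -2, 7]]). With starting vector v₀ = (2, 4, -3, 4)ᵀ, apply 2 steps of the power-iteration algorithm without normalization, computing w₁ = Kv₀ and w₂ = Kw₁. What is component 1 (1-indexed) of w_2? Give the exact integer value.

w1 = Kv₀ = (8·2 + 0·4 + (-3)·(-3) + (-2)·4; 0·2 + 2·4 + 0·(-3) + 0·4; (-3)·2 + 0·4 + 6·(-3) + (-2)·4; (-2)·2 + 0·4 + (-2)·(-3) + 7·4) = (17, 8, -32, 30)
w2 = Kw1 = (8·17 + 0·8 + (-3)·(-32) + (-2)·30; 0·17 + 2·8 + 0·(-32) + 0·30; (-3)·17 + 0·8 + 6·(-32) + (-2)·30; (-2)·17 + 0·8 + (-2)·(-32) + 7·30) = (172, 16, -303, 240)
The requested component of w2 is 172.

172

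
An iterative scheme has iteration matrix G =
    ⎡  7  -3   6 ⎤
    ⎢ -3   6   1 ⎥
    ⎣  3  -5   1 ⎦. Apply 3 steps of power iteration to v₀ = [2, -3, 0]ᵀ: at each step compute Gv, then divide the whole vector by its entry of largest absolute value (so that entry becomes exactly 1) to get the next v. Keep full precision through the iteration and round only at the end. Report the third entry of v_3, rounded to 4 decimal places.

Gv0 = (23.00000, -24.00000, 21.00000); divide by -24.00000 → v1 = (-0.95833, 1.00000, -0.87500)
Gv1 = (-14.95833, 8.00000, -8.75000); divide by -14.95833 → v2 = (1.00000, -0.53482, 0.58496)
Gv2 = (12.11421, -5.62396, 6.25905); divide by 12.11421 → v3 = (1.00000, -0.46424, 0.51667)
Requested entry of v3: 2247/4349 = 0.5167

0.5167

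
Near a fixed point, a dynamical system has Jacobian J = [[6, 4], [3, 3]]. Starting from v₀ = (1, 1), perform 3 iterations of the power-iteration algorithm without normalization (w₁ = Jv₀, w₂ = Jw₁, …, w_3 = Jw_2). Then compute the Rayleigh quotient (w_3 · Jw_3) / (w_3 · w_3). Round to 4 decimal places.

w1 = Jv₀ = (6·1 + 4·1; 3·1 + 3·1) = (10, 6)
w2 = Jw1 = (6·10 + 4·6; 3·10 + 3·6) = (84, 48)
w3 = Jw2 = (696, 396)
Jw3 = (5760, 3276)
w3·Jw3 = 696·5760 + 396·3276 = 5306256; w3·w3 = 696·696 + 396·396 = 641232
λ ≈ 5306256/641232 = 8.2751

8.2751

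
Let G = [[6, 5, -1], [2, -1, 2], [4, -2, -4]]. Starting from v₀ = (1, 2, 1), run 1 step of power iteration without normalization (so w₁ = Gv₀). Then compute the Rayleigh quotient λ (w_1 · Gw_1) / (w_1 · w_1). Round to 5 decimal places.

w1 = Gv₀ = (15, 2, -4)
Gw1 = (104, 20, 72)
w1·Gw1 = 15·104 + 2·20 + (-4)·72 = 1312; w1·w1 = 15·15 + 2·2 + (-4)·(-4) = 245
λ ≈ 1312/245 = 5.35510

5.35510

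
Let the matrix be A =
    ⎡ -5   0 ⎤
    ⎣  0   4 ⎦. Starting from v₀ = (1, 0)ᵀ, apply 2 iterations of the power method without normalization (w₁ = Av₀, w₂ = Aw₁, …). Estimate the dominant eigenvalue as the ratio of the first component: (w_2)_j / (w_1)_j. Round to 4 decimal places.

-5.0000

w1 = Av₀ = ((-5)·1 + 0·0; 0·1 + 4·0) = (-5, 0)
w2 = Aw1 = ((-5)·(-5) + 0·0; 0·(-5) + 4·0) = (25, 0)
Ratio at component: 25 / -5 = -5.0000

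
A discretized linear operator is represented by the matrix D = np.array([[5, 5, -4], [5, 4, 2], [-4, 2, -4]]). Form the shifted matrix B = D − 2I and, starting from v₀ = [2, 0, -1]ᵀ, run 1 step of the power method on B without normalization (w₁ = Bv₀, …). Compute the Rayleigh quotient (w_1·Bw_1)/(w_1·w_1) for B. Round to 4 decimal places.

B = D − 2I has rows (3, 5, -4); (5, 2, 2); (-4, 2, -6)
w1 = Bv₀ = (10, 8, -2)
Bw1 = (78, 62, -12)
w1·Bw1 = 1300; w1·w1 = 168; μ ≈ 1300/168 = 7.7381

μ ≈ 7.7381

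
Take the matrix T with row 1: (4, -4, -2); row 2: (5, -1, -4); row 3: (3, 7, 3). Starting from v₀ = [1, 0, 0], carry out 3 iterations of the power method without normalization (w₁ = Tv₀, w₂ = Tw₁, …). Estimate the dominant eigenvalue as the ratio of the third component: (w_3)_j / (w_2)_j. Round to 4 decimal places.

λ ≈ 2.8393

w1 = Tv₀ = (4·1 + (-4)·0 + (-2)·0; 5·1 + (-1)·0 + (-4)·0; 3·1 + 7·0 + 3·0) = (4, 5, 3)
w2 = Tw1 = (4·4 + (-4)·5 + (-2)·3; 5·4 + (-1)·5 + (-4)·3; 3·4 + 7·5 + 3·3) = (-10, 3, 56)
w3 = Tw2 = (-164, -277, 159)
Ratio at component: 159 / 56 = 2.8393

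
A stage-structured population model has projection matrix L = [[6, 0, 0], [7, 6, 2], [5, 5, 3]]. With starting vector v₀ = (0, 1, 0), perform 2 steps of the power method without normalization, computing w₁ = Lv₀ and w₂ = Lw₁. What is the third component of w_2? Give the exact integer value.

45

w1 = Lv₀ = (6·0 + 0·1 + 0·0; 7·0 + 6·1 + 2·0; 5·0 + 5·1 + 3·0) = (0, 6, 5)
w2 = Lw1 = (6·0 + 0·6 + 0·5; 7·0 + 6·6 + 2·5; 5·0 + 5·6 + 3·5) = (0, 46, 45)
The requested component of w2 is 45.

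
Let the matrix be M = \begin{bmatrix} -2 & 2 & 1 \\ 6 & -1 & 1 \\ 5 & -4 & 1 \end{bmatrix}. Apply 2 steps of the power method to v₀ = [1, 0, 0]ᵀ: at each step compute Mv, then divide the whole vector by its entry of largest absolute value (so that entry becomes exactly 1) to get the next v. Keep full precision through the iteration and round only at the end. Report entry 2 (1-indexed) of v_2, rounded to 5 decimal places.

Mv0 = (-2.000000, 6.000000, 5.000000); divide by 6.000000 → v1 = (-0.333333, 1.000000, 0.833333)
Mv1 = (3.500000, -2.166667, -4.833333); divide by -4.833333 → v2 = (-0.724138, 0.448276, 1.000000)
Requested entry of v2: -13/-29 = 0.44828

0.44828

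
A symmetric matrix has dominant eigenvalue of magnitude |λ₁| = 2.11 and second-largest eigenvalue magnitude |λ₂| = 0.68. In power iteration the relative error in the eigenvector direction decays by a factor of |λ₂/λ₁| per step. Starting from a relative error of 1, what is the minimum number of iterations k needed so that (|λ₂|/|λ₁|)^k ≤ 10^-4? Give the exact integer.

|λ₂/λ₁| = 0.68/2.11 = 0.32227
Need k ≥ ln(10^-4) / ln(0.32227) = -9.2103 / -1.1324 ≈ 8.134
Smallest integer k satisfying the bound: 9

9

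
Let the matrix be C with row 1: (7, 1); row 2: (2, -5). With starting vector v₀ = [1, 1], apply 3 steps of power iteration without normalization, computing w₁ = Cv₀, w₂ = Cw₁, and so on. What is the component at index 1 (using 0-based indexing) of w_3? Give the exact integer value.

-49

w1 = Cv₀ = (7·1 + 1·1; 2·1 + (-5)·1) = (8, -3)
w2 = Cw1 = (7·8 + 1·(-3); 2·8 + (-5)·(-3)) = (53, 31)
w3 = Cw2 = (402, -49)
The requested component of w3 is -49.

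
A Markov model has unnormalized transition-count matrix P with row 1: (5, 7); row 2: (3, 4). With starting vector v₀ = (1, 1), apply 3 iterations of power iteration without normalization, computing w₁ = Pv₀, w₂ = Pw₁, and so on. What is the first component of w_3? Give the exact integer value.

w1 = Pv₀ = (5·1 + 7·1; 3·1 + 4·1) = (12, 7)
w2 = Pw1 = (5·12 + 7·7; 3·12 + 4·7) = (109, 64)
w3 = Pw2 = (993, 583)
The requested component of w3 is 993.

993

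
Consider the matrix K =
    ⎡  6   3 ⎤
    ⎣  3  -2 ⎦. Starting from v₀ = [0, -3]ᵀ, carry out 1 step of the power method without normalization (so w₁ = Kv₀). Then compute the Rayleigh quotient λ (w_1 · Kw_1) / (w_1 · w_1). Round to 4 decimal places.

w1 = Kv₀ = (6·0 + 3·(-3); 3·0 + (-2)·(-3)) = (-9, 6)
Kw1 = (-36, -39)
w1·Kw1 = (-9)·(-36) + 6·(-39) = 90; w1·w1 = (-9)·(-9) + 6·6 = 117
λ ≈ 90/117 = 0.7692

0.7692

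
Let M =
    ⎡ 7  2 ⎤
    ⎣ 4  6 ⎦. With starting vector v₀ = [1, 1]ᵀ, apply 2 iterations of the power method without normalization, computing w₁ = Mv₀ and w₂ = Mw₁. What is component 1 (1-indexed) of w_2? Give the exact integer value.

83

w1 = Mv₀ = (7·1 + 2·1; 4·1 + 6·1) = (9, 10)
w2 = Mw1 = (7·9 + 2·10; 4·9 + 6·10) = (83, 96)
The requested component of w2 is 83.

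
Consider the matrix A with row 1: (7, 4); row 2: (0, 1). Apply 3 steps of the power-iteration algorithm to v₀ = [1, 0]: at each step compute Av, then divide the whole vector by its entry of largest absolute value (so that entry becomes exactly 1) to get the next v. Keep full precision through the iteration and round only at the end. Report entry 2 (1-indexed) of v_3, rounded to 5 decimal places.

0.00000

Av0 = (7.000000, 0.000000); divide by 7.000000 → v1 = (1.000000, 0.000000)
Av1 = (7.000000, 0.000000); divide by 7.000000 → v2 = (1.000000, 0.000000)
Av2 = (7.000000, 0.000000); divide by 7.000000 → v3 = (1.000000, 0.000000)
Requested entry of v3: 0/343 = 0.00000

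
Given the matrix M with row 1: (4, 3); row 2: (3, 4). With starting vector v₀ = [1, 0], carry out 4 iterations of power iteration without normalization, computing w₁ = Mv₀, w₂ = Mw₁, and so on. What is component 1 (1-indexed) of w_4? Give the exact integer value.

1201

w1 = Mv₀ = (4·1 + 3·0; 3·1 + 4·0) = (4, 3)
w2 = Mw1 = (4·4 + 3·3; 3·4 + 4·3) = (25, 24)
w3 = Mw2 = (172, 171)
w4 = Mw3 = (1201, 1200)
The requested component of w4 is 1201.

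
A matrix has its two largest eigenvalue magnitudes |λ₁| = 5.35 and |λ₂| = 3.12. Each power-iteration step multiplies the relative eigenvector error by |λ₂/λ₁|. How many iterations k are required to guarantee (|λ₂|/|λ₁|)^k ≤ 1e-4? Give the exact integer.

|λ₂/λ₁| = 3.12/5.35 = 0.58318
Need k ≥ ln(1e-4) / ln(0.58318) = -9.2103 / -0.5393 ≈ 17.079
Smallest integer k satisfying the bound: 18

18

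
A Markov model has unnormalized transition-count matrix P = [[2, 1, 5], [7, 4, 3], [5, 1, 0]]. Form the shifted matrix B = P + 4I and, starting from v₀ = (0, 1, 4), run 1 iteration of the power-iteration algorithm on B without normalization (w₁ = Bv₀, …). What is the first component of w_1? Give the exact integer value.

B = P + 4I has rows (6, 1, 5); (7, 8, 3); (5, 1, 4)
w1 = Bv₀ = (21, 20, 17)
Requested component of w1: 21

21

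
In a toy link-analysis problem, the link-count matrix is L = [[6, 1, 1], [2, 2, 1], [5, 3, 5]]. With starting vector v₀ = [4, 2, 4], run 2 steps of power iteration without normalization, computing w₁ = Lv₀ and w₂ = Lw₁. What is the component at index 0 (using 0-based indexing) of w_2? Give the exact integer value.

w1 = Lv₀ = (6·4 + 1·2 + 1·4; 2·4 + 2·2 + 1·4; 5·4 + 3·2 + 5·4) = (30, 16, 46)
w2 = Lw1 = (6·30 + 1·16 + 1·46; 2·30 + 2·16 + 1·46; 5·30 + 3·16 + 5·46) = (242, 138, 428)
The requested component of w2 is 242.

242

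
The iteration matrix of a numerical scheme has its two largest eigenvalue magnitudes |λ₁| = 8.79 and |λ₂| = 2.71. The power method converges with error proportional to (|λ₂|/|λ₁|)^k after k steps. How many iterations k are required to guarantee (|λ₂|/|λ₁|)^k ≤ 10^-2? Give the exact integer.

|λ₂/λ₁| = 2.71/8.79 = 0.30830
Need k ≥ ln(10^-2) / ln(0.30830) = -4.6052 / -1.1767 ≈ 3.914
Smallest integer k satisfying the bound: 4

4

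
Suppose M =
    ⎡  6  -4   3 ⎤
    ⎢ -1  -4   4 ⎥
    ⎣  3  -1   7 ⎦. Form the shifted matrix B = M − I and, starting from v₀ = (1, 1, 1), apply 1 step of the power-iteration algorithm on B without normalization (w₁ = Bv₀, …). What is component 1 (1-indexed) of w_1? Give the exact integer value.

B = M − I has rows (5, -4, 3); (-1, -5, 4); (3, -1, 6)
w1 = Bv₀ = (5·1 + (-4)·1 + 3·1; (-1)·1 + (-5)·1 + 4·1; 3·1 + (-1)·1 + 6·1) = (4, -2, 8)
Requested component of w1: 4

4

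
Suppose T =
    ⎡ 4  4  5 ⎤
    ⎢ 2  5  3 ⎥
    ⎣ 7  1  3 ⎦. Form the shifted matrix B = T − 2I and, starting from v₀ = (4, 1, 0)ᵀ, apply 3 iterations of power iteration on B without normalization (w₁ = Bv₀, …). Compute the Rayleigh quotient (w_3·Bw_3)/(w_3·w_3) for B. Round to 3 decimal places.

μ ≈ 9.361

B = T − 2I has rows (2, 4, 5); (2, 3, 3); (7, 1, 1)
w1 = Bv₀ = (12, 11, 29)
w2 = Bw1 = (213, 144, 124)
w3 = Bw2 = (1622, 1230, 1759)
Bw3 = (16959, 12211, 14343)
w3·Bw3 = 67756365; w3·w3 = 7237865; μ ≈ 67756365/7237865 = 9.361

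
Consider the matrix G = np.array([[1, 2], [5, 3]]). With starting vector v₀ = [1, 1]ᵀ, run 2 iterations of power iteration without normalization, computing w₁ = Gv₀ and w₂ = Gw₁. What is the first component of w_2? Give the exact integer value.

19

w1 = Gv₀ = (1·1 + 2·1; 5·1 + 3·1) = (3, 8)
w2 = Gw1 = (1·3 + 2·8; 5·3 + 3·8) = (19, 39)
The requested component of w2 is 19.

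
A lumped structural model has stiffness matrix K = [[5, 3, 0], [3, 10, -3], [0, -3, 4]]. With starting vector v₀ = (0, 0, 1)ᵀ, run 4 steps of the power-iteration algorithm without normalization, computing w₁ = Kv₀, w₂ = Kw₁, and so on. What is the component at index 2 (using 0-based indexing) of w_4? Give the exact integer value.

2470

w1 = Kv₀ = (5·0 + 3·0 + 0·1; 3·0 + 10·0 + (-3)·1; 0·0 + (-3)·0 + 4·1) = (0, -3, 4)
w2 = Kw1 = (5·0 + 3·(-3) + 0·4; 3·0 + 10·(-3) + (-3)·4; 0·0 + (-3)·(-3) + 4·4) = (-9, -42, 25)
w3 = Kw2 = (-171, -522, 226)
w4 = Kw3 = (-2421, -6411, 2470)
The requested component of w4 is 2470.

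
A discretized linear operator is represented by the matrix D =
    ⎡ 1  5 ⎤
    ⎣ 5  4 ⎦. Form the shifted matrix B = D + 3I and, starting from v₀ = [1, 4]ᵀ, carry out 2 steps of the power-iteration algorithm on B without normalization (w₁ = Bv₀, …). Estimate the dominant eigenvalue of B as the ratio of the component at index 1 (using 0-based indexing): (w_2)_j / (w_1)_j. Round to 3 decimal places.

B = D + 3I has rows (4, 5); (5, 7)
w1 = Bv₀ = (4·1 + 5·4; 5·1 + 7·4) = (24, 33)
w2 = Bw1 = (4·24 + 5·33; 5·24 + 7·33) = (261, 351)
Ratio: 351/33 = 10.636

10.636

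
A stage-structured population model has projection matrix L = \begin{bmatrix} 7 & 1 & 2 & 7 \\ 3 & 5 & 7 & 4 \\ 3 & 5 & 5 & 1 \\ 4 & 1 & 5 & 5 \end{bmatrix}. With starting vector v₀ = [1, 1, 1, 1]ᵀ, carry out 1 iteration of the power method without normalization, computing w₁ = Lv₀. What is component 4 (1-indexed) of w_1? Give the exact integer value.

15

w1 = Lv₀ = (7·1 + 1·1 + 2·1 + 7·1; 3·1 + 5·1 + 7·1 + 4·1; 3·1 + 5·1 + 5·1 + 1·1; 4·1 + 1·1 + 5·1 + 5·1) = (17, 19, 14, 15)
The requested component of w1 is 15.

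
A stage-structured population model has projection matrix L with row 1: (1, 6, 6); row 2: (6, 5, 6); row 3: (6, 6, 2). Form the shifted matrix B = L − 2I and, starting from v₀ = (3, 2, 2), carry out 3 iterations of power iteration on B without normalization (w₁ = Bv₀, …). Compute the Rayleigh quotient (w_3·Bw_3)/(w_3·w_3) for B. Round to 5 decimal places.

B = L − 2I has rows (-1, 6, 6); (6, 3, 6); (6, 6, 0)
w1 = Bv₀ = (21, 36, 30)
w2 = Bw1 = (375, 414, 342)
w3 = Bw2 = (4161, 5544, 4734)
Bw3 = (57507, 70002, 58230)
w3·Bw3 = 903038535; w3·w3 = 70460613; μ ≈ 903038535/70460613 = 12.81622

μ ≈ 12.81622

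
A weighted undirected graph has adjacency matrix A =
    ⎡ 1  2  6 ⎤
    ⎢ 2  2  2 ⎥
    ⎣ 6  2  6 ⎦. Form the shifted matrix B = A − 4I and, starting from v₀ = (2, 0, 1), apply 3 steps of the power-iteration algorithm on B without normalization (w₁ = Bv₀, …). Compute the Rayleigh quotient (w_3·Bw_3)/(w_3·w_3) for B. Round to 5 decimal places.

B = A − 4I has rows (-3, 2, 6); (2, -2, 2); (6, 2, 2)
w1 = Bv₀ = (0, 6, 14)
w2 = Bw1 = (96, 16, 40)
w3 = Bw2 = (-16, 240, 688)
Bw3 = (4656, 864, 1760)
w3·Bw3 = 1343744; w3·w3 = 531200; μ ≈ 1343744/531200 = 2.52964

μ ≈ 2.52964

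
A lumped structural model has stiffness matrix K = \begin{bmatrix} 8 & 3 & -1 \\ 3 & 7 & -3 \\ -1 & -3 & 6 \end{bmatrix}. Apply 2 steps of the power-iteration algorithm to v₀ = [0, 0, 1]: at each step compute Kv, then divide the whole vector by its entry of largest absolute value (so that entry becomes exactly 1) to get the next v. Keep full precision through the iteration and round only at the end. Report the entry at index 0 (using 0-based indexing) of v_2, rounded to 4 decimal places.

Kv0 = (-1.00000, -3.00000, 6.00000); divide by 6.00000 → v1 = (-0.16667, -0.50000, 1.00000)
Kv1 = (-3.83333, -7.00000, 7.66667); divide by 7.66667 → v2 = (-0.50000, -0.91304, 1.00000)
Requested entry of v2: -23/46 = -0.5000

-0.5000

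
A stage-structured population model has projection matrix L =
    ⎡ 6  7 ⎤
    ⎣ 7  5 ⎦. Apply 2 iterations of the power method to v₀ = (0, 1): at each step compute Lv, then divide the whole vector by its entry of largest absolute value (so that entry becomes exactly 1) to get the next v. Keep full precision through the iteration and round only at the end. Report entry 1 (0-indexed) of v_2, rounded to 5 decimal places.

Lv0 = (7.000000, 5.000000); divide by 7.000000 → v1 = (1.000000, 0.714286)
Lv1 = (11.000000, 10.571429); divide by 11.000000 → v2 = (1.000000, 0.961039)
Requested entry of v2: 74/77 = 0.96104

0.96104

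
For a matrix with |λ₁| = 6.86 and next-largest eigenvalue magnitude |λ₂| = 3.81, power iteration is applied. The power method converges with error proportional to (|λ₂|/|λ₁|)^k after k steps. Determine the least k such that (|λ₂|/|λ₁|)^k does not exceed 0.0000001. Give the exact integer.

|λ₂/λ₁| = 3.81/6.86 = 0.55539
Need k ≥ ln(0.0000001) / ln(0.55539) = -16.1181 / -0.5881 ≈ 27.408
Smallest integer k satisfying the bound: 28

28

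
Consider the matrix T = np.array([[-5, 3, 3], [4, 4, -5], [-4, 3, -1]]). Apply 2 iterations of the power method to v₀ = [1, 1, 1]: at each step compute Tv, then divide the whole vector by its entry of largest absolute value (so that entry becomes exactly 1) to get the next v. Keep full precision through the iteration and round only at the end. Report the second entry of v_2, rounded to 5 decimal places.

Tv0 = (1.000000, 3.000000, -2.000000); divide by 3.000000 → v1 = (0.333333, 1.000000, -0.666667)
Tv1 = (-0.666667, 8.666667, 2.333333); divide by 8.666667 → v2 = (-0.076923, 1.000000, 0.269231)
Requested entry of v2: 26/26 = 1.00000

1.00000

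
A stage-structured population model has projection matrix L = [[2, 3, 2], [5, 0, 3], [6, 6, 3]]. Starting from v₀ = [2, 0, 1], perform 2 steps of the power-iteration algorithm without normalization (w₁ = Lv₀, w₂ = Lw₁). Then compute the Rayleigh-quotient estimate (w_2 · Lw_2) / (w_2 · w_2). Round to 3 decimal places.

λ ≈ 9.286

w1 = Lv₀ = (2·2 + 3·0 + 2·1; 5·2 + 0·0 + 3·1; 6·2 + 6·0 + 3·1) = (6, 13, 15)
w2 = Lw1 = (2·6 + 3·13 + 2·15; 5·6 + 0·13 + 3·15; 6·6 + 6·13 + 3·15) = (81, 75, 159)
Lw2 = (705, 882, 1413)
w2·Lw2 = 81·705 + 75·882 + 159·1413 = 347922; w2·w2 = 81·81 + 75·75 + 159·159 = 37467
λ ≈ 347922/37467 = 9.286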